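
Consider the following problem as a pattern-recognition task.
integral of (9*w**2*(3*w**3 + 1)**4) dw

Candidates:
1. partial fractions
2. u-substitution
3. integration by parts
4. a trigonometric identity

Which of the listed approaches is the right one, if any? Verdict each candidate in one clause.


Diagnosis: u-substitution — gathered as a product, the integrand carries the factor 9*w**2 — up to a constant, the derivative of the inner expression 3*w**3 + 1 — so u = 3*w**3 + 1 collapses the integral. Expanding everything out would also get there; the substitution is the systematic route.
- partial fractions: there is no rational-function structure to decompose.
- u-substitution: yes, a natural case for it.
- integration by parts — parts would only shuffle a directly integrable integrand.
- a trigonometric identity — no sine or cosine appears, so there is nothing for a trigonometric identity to act on.


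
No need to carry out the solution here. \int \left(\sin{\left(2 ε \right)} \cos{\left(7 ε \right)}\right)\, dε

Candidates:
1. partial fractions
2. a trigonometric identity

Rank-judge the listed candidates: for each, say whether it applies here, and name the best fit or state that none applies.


Best approach: a trigonometric identity — distinct frequencies under one product (\sin{\left(2 ε \right)} \cos{\left(7 ε \right)}): the product-to-sum identity is the systematic route to an integrable form.
- partial fractions — there is no rational-function structure to decompose.
- a trigonometric identity: applicable, and directly so.


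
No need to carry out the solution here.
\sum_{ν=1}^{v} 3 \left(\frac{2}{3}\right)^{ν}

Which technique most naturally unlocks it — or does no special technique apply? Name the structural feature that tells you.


Verdict: the geometric series formula — check a ratio of consecutive terms: it is \frac{2}{3}, independent of the index, so the geometric formula closes the sum.


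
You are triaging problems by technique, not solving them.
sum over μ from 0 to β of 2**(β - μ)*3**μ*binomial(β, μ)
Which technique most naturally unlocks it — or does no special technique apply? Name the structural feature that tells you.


Technique: the binomial theorem — binomial(β, μ) weighting matched powers of 3 and 2 is the expanded form of (3 + 2)^β — fold it back up.


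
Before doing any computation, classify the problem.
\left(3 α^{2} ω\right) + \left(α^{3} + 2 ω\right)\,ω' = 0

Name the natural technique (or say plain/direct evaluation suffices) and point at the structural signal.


Best approach: the exact-equation method — check exactness first: here it holds (3 α^{2} ω, α^{3} + 2 ω have matching cross partials), so no integrating factor is needed.


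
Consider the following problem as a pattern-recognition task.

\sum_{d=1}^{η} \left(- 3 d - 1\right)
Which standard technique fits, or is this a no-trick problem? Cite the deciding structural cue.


Verdict: no special technique — this is bookkeeping, not technique: standard formulas for sums of constant-multiple powers of d apply termwise.


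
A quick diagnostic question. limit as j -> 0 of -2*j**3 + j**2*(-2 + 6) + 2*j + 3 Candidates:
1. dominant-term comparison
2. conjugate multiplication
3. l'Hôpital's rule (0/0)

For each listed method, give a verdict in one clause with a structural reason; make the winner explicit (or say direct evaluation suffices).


Technique: no special technique — the expression is continuous at 0 — substitute and evaluate; no indeterminate form appears.
- dominant-term comparison — this limit is not decided by comparing polynomial growth at infinity.
- conjugate multiplication — no difference of divergent radicals appears, so rationalizing has nothing to cancel.
- l'Hôpital's rule (0/0) — evaluation at the point is determinate, so the rule has nothing to repair.


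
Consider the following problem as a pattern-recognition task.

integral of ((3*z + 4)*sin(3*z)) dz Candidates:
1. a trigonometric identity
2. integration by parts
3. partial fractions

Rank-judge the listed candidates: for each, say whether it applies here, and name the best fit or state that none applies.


Method: integration by parts — the integrand splits as 3*z + 4 times sin(3*z) — repeatedly differentiating the polynomial part kills it, which is the parts ladder.
- a trigonometric identity: no even trigonometric power and no product of distinct frequencies to rewrite.
- integration by parts: yes — fits the structure here.
- partial fractions: the expression is not a ratio of polynomials that decomposes further.


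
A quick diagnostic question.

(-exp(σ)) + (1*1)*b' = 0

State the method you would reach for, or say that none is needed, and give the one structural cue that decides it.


Best approach: no special technique — solved for the derivative, b never appears on the right — this is a direct integration in σ, not a differential-equations problem at heart.


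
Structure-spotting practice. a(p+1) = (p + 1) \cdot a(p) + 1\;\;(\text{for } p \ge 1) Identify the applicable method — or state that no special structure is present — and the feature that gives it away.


Verdict: a summation factor — one-term recursion with variable weight p + 1 is solved by product normalization, not by root-finding.


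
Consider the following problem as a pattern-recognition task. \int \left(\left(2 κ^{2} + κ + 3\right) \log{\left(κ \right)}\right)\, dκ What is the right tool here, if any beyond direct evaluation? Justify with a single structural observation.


Verdict: integration by parts — \log{\left(κ \right)} is the classic u in parts — its derivative is a plain reciprocal while 2 κ^{2} + κ + 3 absorbs the dv role.


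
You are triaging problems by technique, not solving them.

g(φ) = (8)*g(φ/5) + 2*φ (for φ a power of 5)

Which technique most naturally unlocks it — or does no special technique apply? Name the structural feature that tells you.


Diagnosis: the master substitution — the recursive call is at index φ/5 rather than a shift, a divide-and-conquer shape — substituting φ = 5^m linearizes it.


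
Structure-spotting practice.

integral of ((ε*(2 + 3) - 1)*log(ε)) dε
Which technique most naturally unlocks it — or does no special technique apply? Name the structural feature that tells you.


Verdict: integration by parts — the logarithm log(ε) wants to be differentiated, not integrated; parts makes that legal.


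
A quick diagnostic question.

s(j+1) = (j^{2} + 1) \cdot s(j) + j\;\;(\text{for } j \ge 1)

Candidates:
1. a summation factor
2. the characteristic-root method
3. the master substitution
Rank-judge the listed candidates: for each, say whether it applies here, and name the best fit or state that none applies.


Best approach: a summation factor — first-order linear but the coefficient j^{2} + 1 moves with the index — divide by the cumulative product and telescope.
- a summation factor — yes, a natural case for it.
- the characteristic-root method: the coefficients change with the index, which the root method cannot absorb.
- the master substitution: the recursion steps by a constant offset, so exponential reindexing is pointless.


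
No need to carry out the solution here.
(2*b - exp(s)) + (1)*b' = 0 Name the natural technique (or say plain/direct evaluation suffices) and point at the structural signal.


Best approach: a linear integrating factor — linear in the unknown with genuine forcing: multiply through by the exponential of the integrated coefficient and the left side closes into one derivative.


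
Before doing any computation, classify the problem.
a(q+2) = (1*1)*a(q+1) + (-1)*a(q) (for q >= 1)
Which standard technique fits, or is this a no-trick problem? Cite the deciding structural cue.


Diagnosis: the characteristic-root method — try a geometric ansatz r^q: constant coefficients turn the recurrence into one polynomial equation in r.


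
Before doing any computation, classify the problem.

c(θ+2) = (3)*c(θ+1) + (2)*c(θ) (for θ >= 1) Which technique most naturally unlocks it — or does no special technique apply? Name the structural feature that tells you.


Verdict: the characteristic-root method — linear, homogeneous, constant coefficients: solutions of the form r^θ exist — find the roots of the characteristic polynomial.


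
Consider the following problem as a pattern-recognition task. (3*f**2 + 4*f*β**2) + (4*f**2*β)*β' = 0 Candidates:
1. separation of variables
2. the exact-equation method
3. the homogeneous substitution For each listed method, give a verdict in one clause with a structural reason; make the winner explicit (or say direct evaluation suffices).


Verdict: the exact-equation method — checking ∂/∂β of 3*f**2 + 4*f*β**2 against ∂/∂f of 4*f**2*β: they match — the equation is exact as it stands.
- separation of variables: no algebra isolates the independent variable on one side and the unknown on the other.
- the exact-equation method — applies; the problem has the shape this method handles.
- the homogeneous substitution: the ratio of the variables does not determine the slope.


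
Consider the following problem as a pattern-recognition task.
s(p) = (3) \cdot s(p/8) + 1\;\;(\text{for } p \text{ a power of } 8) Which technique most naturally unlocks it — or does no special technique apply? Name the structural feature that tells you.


Verdict: the master substitution — the argument contracts 8-fold per step: reindex p exponentially and solve the linear recurrence in the new index.


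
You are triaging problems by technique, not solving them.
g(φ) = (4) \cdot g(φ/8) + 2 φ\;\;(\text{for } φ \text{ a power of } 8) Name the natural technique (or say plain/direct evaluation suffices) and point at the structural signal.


Technique: the master substitution — the argument shrinks by the factor 8, so measure the index on a logarithmic scale and the recursion becomes a shift.


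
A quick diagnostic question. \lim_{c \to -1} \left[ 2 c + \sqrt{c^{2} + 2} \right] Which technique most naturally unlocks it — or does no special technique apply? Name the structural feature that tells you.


Method: no special technique — the expression is continuous at -1 — substitute and evaluate; no indeterminate form appears.


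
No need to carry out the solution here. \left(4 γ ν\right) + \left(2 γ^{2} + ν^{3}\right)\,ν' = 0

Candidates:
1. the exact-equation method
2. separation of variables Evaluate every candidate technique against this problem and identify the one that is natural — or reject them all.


Method: the exact-equation method — d/dν of 4 γ ν equals d/dγ of 2 γ^{2} + ν^{3}: the form is a total differential of one potential — integrate it exactly.
- the exact-equation method: yes, a natural case for it.
- separation of variables — no division isolates the independent variable from the unknown.


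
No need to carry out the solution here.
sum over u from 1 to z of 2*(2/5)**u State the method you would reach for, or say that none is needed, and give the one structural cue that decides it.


Verdict: the geometric series formula — the ratio of consecutive terms is the constant 2/5, independent of the index — a geometric sum.


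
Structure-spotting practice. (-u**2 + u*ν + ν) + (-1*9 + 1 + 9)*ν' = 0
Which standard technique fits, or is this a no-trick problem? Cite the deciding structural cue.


Method: a linear integrating factor — the unknown enters only to the first power against a nonzero forcing term — the integrating-factor template applies directly.


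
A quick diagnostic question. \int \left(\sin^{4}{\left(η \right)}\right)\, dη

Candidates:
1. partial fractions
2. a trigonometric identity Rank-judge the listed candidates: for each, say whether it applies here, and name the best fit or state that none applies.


Technique: a trigonometric identity — \sin^{4}{\left(η \right)} carries an even exponent — trade it for double-angle cosines before integrating.
- partial fractions — there is no rational-function structure to decompose.
- a trigonometric identity: yes — fits the structure here.


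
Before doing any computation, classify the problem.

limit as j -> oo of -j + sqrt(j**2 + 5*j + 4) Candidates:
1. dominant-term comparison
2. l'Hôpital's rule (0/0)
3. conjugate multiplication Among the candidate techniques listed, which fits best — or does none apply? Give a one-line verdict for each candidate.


Method: conjugate multiplication — the difference sqrt(j**2 + 5*j + 4) - j is an ∞ − ∞ stalemate; its conjugate partner breaks the tie.
- dominant-term comparison: no ranking of term growth rates resolves the limit here.
- l'Hôpital's rule (0/0): no quotient structure at all: the clash is ∞ minus ∞, which rationalizing converts into a tractable ratio.
- conjugate multiplication: yes — fits the structure here.


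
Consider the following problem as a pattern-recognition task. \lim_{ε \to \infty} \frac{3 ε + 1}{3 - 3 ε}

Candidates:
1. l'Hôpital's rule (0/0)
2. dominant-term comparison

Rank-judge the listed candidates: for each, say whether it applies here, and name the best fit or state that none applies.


Technique: dominant-term comparison — at large ε only the top-degree terms survive; compare the leading terms and the limit falls out.
- l'Hôpital's rule (0/0): no 0/0 form appears: written as one quotient, top and bottom both grow without bound, and the ratio is decided by their leading terms.
- dominant-term comparison — applies; the problem has the shape this method handles.


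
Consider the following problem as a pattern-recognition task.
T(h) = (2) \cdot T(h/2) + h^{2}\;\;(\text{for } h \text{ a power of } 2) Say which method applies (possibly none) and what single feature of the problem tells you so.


Method: the master substitution — treat m = log base 2 of h as the new clock: one recursion step advances m by one while h scales by 2.


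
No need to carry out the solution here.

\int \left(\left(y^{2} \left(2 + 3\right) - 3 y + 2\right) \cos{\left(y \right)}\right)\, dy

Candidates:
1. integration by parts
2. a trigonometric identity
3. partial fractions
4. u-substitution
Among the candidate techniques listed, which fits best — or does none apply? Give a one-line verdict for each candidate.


Technique: integration by parts — a polynomial factor (y^{2} \left(2 + 3\right) - 3 y + 2) multiplies \cos{\left(y \right)}; differentiating (y^{2} \left(2 + 3\right) - 3 y + 2) lowers its degree while \cos{\left(y \right)} integrates cleanly, so parts wins.
- integration by parts — yes — fits the structure here.
- a trigonometric identity: no identity rewrites this into an easier trigonometric form.
- partial fractions — the expression is not a ratio of polynomials that decomposes further.
- u-substitution — no subexpression of the integrand serves as a whole-integral substitution inner — individual terms may offer their own, but none carries its derivative as a factor of the full integrand; a working change of variable would have to be constructed from outside the expression.


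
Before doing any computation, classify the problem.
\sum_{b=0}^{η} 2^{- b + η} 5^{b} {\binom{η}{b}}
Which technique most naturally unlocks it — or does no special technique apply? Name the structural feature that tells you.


Technique: the binomial theorem — the summand is term b of a binomial expansion in 5 and 2; the whole sum is a single power.


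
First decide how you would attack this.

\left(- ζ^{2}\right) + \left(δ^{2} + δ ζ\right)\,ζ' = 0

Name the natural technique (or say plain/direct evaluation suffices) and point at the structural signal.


Best approach: the homogeneous substitution — solved for the derivative, the right side is unchanged under scaling δ and ζ together — it depends only on the ratio ζ/δ, so substitute a single ratio variable. Rewriting — with the variables' roles exchanged where the shape demands it — would expose a Bernoulli structure too; the homogeneous substitution simply reads the degrees directly.


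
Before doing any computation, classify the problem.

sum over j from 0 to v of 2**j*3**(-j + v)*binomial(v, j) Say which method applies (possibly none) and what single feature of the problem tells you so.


Verdict: the binomial theorem — terms weighting binomial(v, j) against matched powers of 2 and 3 reassemble into (2 + 3)^v by the binomial theorem.


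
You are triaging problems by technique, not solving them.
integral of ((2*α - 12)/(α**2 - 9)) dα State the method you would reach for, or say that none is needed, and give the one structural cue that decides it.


Technique: partial fractions — a proper rational integrand over the factorable α**2 - 9: partial fractions reduce it to elementary pieces.


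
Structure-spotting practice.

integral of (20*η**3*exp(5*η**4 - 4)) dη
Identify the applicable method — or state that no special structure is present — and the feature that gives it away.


Verdict: u-substitution — viewed as a product, the integrand is a composition evaluated at 5*η**4 - 4 times (a constant multiple of) that inner expression's derivative, so u = 5*η**4 - 4 makes it elementary.


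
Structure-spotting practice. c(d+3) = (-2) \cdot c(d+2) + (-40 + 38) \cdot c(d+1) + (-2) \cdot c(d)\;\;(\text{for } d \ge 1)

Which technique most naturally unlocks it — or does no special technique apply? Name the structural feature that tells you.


Verdict: the characteristic-root method — fixed numeric weights on consecutive terms and no forcing term added: the root method in its home territory.


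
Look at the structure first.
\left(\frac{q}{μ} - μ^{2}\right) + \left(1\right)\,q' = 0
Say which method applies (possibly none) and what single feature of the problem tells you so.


Verdict: a linear integrating factor — linear in the unknown with genuine forcing: multiply through by the exponential of the integrated coefficient and the left side closes into one derivative.


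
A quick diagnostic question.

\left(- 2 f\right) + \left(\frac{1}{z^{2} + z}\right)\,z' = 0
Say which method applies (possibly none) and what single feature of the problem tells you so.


Method: separation of variables — separating collects all z-dependence with the derivative and leaves all f-dependence opposite: variables separate. A Bernoulli rewrite would carry it as the equation stands — separating the variables needs no rearrangement either.


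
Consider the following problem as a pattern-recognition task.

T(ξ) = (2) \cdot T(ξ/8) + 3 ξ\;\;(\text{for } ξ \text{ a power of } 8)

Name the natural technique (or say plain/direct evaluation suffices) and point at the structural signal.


Technique: the master substitution — treat m = log base 8 of ξ as the new clock: one recursion step advances m by one while ξ scales by 8.


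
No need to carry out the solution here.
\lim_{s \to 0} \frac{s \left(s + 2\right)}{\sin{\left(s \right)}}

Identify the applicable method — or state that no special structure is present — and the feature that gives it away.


Method: l'Hôpital's rule (0/0) — numerator and denominator both vanish at 0 — a genuine 0/0 form, which is exactly when l'Hôpital applies. A first-order expansion at the point is an equally standard path; the rule packages it.


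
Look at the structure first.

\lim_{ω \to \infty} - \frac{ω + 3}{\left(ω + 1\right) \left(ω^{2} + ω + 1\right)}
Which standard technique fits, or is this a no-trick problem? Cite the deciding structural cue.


Diagnosis: dominant-term comparison — at large ω only the top-degree terms survive; compare the leading terms and the limit falls out. Differentiating the expression as a single quotient would eventually settle it as well; matching dominant growth settles it immediately.


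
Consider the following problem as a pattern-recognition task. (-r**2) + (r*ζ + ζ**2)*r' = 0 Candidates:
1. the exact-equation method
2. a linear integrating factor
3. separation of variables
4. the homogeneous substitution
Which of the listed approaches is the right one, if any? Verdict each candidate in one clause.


Diagnosis: the homogeneous substitution — solved for the derivative, the right side is unchanged under scaling ζ and r together — it depends only on the ratio r/ζ, so substitute a single ratio variable. This can also be massaged into Bernoulli form (the roles of the variables may need exchanging); the homogeneous substitution avoids that setup.
- the exact-equation method: the mixed partial derivatives differ, so the left side is not a total differential.
- a linear integrating factor: a nonlinear term in the unknown puts this outside the integrating-factor template.
- separation of variables — the two dependences are entangled, not a clean product of one-variable pieces.
- the homogeneous substitution: applies; the problem has the shape this method handles.


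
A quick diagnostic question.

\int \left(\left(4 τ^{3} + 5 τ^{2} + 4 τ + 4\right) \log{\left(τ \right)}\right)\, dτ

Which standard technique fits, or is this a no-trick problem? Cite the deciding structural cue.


Diagnosis: integration by parts — logs resist antidifferentiation but differentiate beautifully; pair \log{\left(τ \right)} with the polynomial 4 τ^{3} + 5 τ^{2} + 4 τ + 4 via parts.


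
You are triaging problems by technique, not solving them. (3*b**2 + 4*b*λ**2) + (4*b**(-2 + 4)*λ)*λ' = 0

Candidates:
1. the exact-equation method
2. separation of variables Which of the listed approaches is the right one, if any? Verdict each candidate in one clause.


Method: the exact-equation method — checking ∂/∂λ of 3*b**2 + 4*b*λ**2 against ∂/∂b of 4*b**(-2 + 4)*λ: they match — the equation is exact as it stands.
- the exact-equation method: a fit — the right tool for this form.
- separation of variables — no algebra isolates the independent variable on one side and the unknown on the other.


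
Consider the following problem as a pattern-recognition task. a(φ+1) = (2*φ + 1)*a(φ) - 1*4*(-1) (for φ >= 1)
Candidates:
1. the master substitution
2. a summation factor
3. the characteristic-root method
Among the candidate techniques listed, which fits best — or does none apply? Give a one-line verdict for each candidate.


Diagnosis: a summation factor — one-term recursion with variable weight 2*φ + 1 is solved by product normalization, not by root-finding.
- the master substitution: with no divided-index recursive call, reindexing by powers of a base buys nothing.
- a summation factor — a fit — the right tool for this form.
- the characteristic-root method — an index-dependent weight blocks the pure exponential ansatz.


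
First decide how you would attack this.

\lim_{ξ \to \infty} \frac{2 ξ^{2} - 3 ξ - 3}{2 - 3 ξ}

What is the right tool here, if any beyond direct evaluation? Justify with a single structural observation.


Method: dominant-term comparison — divide through by the highest power of ξ; every lower-order term dies and the dominant terms decide the limit. Viewed as a single quotient this is an ∞/∞ form — an at-infinity application of l'Hôpital's rule would also resolve it; comparing leading growth reads the answer without differentiating.


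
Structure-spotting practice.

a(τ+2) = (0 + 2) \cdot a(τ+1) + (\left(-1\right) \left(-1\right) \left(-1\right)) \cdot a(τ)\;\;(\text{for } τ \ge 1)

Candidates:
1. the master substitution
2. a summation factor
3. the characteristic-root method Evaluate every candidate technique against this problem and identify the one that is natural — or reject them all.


Diagnosis: the characteristic-root method — no index-dependence in the weights and nothing inhomogeneous: classic characteristic-equation setup.
- the master substitution: the recursion shifts the index rather than dividing it.
- a summation factor — the recurrence reaches back more than one step, outside the first-order family a summation factor normalizes.
- the characteristic-root method — applicable, and directly so.


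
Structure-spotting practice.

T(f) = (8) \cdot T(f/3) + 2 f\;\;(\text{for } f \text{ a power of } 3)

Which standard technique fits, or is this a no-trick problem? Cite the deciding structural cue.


Method: the master substitution — the argument contracts 3-fold per step: reindex f exponentially and solve the linear recurrence in the new index.


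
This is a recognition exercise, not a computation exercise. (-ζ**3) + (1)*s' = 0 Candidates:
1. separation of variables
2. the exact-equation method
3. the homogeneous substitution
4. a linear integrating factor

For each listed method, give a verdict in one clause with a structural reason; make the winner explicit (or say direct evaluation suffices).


Method: no special technique — solved for the derivative, s never appears on the right — this is a direct integration in ζ, not a differential-equations problem at heart.
- separation of variables — any separation here is vacuous (nothing depends on the unknown); direct integration is the honest label.
- the exact-equation method: no dependence on the unknown anywhere: exactness is a label without content here.
- the homogeneous substitution — the slope does not depend on the ratio of the variables alone.
- a linear integrating factor: the linear template holds only trivially here (the unknown is absent, so the coefficient is zero) — the method is not the natural label.


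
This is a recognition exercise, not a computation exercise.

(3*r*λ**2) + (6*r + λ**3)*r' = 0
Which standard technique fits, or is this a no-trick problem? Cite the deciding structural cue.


Diagnosis: the exact-equation method — this form is already the differential of something: the matching mixed partials of 3*r*λ**2 and 6*r + λ**3 prove it.


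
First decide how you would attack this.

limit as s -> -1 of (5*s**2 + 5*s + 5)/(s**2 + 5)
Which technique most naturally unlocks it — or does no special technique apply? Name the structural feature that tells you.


Verdict: no special technique — no zero denominators, no indeterminate clash at -1 — substitute and read off the value.


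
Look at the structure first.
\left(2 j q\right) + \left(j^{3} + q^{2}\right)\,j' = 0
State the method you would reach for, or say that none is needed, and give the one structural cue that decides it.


Technique: the exact-equation method — the mixed-partials test passes for 2 j q and j^{3} + q^{2}, so a potential function exists as presented.


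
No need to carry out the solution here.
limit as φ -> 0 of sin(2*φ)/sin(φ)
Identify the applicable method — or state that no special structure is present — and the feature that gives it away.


Diagnosis: l'Hôpital's rule (0/0) — both numerator and denominator vanish at 0: the genuine 0/0 indeterminate that l'Hôpital exists for. A first-order expansion at the point is an equally standard path; the rule packages it.


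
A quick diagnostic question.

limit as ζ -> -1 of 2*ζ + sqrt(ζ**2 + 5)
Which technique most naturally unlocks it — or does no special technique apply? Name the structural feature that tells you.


Technique: no special technique — the expression is continuous at the evaluation point — substitute directly; no indeterminate form appears.


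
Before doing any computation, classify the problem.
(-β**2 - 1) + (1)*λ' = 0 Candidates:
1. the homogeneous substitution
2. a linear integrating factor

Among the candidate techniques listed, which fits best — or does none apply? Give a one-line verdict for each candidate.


Technique: no special technique — solved for the derivative, λ never appears on the right — this is a direct integration in β, not a differential-equations problem at heart.
- the homogeneous substitution — the ratio of the variables does not determine the slope.
- a linear integrating factor — with the unknown absent the integrating factor is a formality; direct integration is the working structure.


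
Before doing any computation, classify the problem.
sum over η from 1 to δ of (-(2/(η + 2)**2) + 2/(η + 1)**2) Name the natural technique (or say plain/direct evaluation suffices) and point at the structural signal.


Best approach: telescoping — spot the paired structure — each term adds 2/(η + 1)**2 and subtracts its successor value, which the next term restores: the definition of a telescoping chain.


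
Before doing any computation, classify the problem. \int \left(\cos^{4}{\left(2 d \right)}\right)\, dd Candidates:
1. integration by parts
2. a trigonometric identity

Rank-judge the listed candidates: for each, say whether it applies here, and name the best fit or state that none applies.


Diagnosis: a trigonometric identity — reduce \cos^{4}{\left(2 d \right)} with the power-reduction formula and the integral becomes first-degree trigonometry.
- integration by parts — not the natural route: no polynomial-kernel product appears — a recursive parts reduction of the trigonometric product exists, but the identity rewrite is direct.
- a trigonometric identity: applicable, and directly so.


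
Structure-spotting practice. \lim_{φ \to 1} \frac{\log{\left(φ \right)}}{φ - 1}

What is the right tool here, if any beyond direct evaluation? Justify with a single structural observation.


Verdict: l'Hôpital's rule (0/0) — substituting 1 gives 0 over 0; differentiate top and bottom once and re-evaluate. A local series expansion at the point resolves it as well; the rule is the packaged version of that step.


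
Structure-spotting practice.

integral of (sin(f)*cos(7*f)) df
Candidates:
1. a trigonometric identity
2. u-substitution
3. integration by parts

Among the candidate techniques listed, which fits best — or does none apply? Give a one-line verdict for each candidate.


Technique: a trigonometric identity — mixed-frequency products such as sin(f)*cos(7*f) are designed for the product-to-sum formula.
- a trigonometric identity: applies; the problem has the shape this method handles.
- u-substitution — no subexpression of the integrand serves as a whole-integral substitution inner — individual terms may offer their own, but none carries its derivative as a factor of the full integrand; a working change of variable would have to be constructed from outside the expression.
- integration by parts — not the natural route: no polynomial-kernel product appears — a recursive parts reduction of the trigonometric product exists, but the identity rewrite is direct.


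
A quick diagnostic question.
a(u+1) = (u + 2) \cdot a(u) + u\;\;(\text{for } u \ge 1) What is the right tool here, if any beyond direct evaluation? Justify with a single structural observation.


Method: a summation factor — the coefficient u + 2 drifts with the index, so no fixed root exists; normalizing by the cumulative product telescopes it.


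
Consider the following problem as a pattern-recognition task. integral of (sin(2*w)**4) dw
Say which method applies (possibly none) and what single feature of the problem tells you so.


Diagnosis: a trigonometric identity — the exponent on sin(2*w)**4 is even — the power-reduction identity is the standard preprocessing step.


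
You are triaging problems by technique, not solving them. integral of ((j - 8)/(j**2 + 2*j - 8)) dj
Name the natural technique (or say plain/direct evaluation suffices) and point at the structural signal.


Best approach: partial fractions — j**2 + 2*j - 8 splits into linear pieces, so the quotient is a sum of simple fractions — decompose before integrating.


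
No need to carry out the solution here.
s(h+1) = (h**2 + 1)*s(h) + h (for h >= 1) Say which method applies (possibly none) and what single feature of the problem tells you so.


Best approach: a summation factor — an index-dependent multiplier h**2 + 1 rules out characteristic roots; a summation factor converts it to a pure difference.


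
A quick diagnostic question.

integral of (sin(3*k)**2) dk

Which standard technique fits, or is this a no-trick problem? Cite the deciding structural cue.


Diagnosis: a trigonometric identity — even powers like sin(3*k)**2 never integrate directly; the half-angle identity lowers the degree first.


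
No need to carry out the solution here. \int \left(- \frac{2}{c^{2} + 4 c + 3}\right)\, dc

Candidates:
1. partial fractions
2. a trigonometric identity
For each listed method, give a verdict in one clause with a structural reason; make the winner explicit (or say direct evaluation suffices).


Best approach: partial fractions — c^{2} + 4 c + 3 splits into linear pieces, so the quotient is a sum of simple fractions — decompose before integrating.
- partial fractions — yes, a natural case for it.
- a trigonometric identity: no sine or cosine appears, so there is nothing for a trigonometric identity to act on.


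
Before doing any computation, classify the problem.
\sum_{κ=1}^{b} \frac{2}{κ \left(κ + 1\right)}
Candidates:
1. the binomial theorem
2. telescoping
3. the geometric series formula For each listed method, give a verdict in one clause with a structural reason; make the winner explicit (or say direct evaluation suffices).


Technique: telescoping — the denominator's roots in \frac{2}{κ \left(κ + 1\right)} sit an integer apart: decomposition produces a self-cancelling chain.
- the binomial theorem — there is no sum-raised-to-a-power identity hiding in these terms.
- telescoping — yes — fits the structure here.
- the geometric series formula — dividing successive terms gives an index-dependent quantity, not a constant.


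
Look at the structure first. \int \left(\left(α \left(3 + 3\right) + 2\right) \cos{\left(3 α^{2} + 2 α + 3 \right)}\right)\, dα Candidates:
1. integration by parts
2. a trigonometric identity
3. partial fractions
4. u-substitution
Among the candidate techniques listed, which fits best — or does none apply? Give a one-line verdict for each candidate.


Verdict: u-substitution — gathered as a product, the integrand carries the factor (α \left(3 + 3\right) + 2) — up to a constant, the derivative of the inner expression 3 α^{2} + 2 α + 3 — so u = 3 α^{2} + 2 α + 3 collapses the integral.
- integration by parts: a polynomial factor is present, but its partner is not an exp, sine, or cosine of a degree-1 argument, nor a logarithm.
- a trigonometric identity: no even trigonometric power and no product of distinct frequencies to rewrite.
- partial fractions — the expression is not a ratio of polynomials that decomposes further.
- u-substitution: applicable, and directly so.


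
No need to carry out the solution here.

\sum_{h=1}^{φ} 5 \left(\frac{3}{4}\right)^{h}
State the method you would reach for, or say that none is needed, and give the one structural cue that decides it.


Diagnosis: the geometric series formula — each summand is the previous one scaled by \frac{3}{4}; that constant multiplier is itself the geometric structure.


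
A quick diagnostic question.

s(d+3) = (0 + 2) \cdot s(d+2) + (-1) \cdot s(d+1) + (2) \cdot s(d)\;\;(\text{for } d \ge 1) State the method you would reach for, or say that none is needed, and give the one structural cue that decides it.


Best approach: the characteristic-root method — because shifting d leaves the equation's coefficients unchanged, exponential trials reduce it to algebra.


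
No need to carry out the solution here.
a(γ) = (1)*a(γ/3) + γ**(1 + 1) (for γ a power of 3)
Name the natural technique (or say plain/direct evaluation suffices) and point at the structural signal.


Best approach: the master substitution — recursion at γ/3 is multiplicative in the index; logarithmic reindexing via γ = 3^m linearizes it.


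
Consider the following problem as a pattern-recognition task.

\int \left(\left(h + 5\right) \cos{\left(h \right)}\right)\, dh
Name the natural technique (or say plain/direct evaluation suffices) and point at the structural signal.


Method: integration by parts — differentiate h + 5, integrate \cos{\left(h \right)}: each pass lowers the polynomial degree, so parts terminates.


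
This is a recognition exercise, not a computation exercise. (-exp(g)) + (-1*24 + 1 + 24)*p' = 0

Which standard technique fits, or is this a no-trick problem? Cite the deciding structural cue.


Diagnosis: no special technique — the slope is a pure function of g; integrate both sides and be done.


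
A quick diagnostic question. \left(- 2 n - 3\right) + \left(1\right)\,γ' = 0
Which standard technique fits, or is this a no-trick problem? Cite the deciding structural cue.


Diagnosis: no special technique — the slope is a pure function of n; integrate both sides and be done.


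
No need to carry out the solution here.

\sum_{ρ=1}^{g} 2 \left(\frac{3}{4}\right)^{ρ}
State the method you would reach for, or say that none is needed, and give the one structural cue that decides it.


Diagnosis: the geometric series formula — term-over-term division gives \frac{3}{4} every time — index-free ratio, geometric sum formula applies.


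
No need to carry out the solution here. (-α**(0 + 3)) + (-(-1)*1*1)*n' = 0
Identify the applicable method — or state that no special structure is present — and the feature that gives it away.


Method: no special technique — with n absent the equation is not coupled at all: direct integration in α.


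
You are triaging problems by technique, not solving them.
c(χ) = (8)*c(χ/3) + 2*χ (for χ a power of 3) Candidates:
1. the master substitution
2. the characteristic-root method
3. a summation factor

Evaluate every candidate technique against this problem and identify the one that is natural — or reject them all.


Technique: the master substitution — a divide-and-conquer shape: argument χ/3, so change variables with χ = 3^m and solve the linear version.
- the master substitution — a fit — the right tool for this form.
- the characteristic-root method — the recursion divides its index rather than shifting it — outside the constant-shift family the root method covers.
- a summation factor — the recursion divides its index rather than shifting it — there is no previous-term chain for a summation factor to telescope.


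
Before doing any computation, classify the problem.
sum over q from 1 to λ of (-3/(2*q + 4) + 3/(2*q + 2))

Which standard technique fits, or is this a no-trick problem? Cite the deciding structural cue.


Technique: telescoping — write out three consecutive terms and watch the interior cancel: the advanced copy one term subtracts reappears as the very next term's leading piece, pair after pair.


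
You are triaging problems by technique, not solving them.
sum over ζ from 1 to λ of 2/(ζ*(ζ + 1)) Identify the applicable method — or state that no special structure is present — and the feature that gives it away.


Method: telescoping — rewrite 2/(ζ*(ζ + 1)) as simple fractions and successive terms eat each other — only the edges survive.


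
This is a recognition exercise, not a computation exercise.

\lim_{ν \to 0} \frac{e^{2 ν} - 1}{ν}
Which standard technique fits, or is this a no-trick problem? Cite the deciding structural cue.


Verdict: l'Hôpital's rule (0/0) — numerator and denominator both vanish at 0 — a genuine 0/0 form, which is exactly when l'Hôpital applies. A first-order expansion at the point is an equally standard path; the rule packages it.


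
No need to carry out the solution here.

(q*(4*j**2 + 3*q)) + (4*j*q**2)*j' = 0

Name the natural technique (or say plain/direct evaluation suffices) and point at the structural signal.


Technique: the exact-equation method — equality of cross partials is the green light — assemble the potential function term by term.
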